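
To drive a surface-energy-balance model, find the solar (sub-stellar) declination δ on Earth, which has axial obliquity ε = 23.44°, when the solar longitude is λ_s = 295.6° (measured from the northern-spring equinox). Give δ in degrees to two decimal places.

δ = -21.02°

sin δ = sin ε · sin λ_s = sin 23.44° × sin 295.6° = -0.358739.
δ = arcsin(-0.358739) = -21.02°.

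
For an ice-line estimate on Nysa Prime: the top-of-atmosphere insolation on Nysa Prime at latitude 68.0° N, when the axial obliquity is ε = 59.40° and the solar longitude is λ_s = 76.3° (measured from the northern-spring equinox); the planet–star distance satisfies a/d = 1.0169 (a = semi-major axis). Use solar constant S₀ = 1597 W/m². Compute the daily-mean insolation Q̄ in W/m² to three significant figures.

Solar declination: sin δ = sin ε · sin λ_s = sin 59.40° × sin 76.3° = 0.83625, so δ = +56.747°.
cos H₀ = −tan(+68.0°) tan(+56.747°) = -3.7746 ≤ −1 ⇒ polar day, H₀ = π.
Bracket: H₀ sin φ sin δ + cos φ cos δ sin H₀ = 3.1416×0.92718×0.83625 + 0.37461×0.54834×0.00000 = 2.435853 + 0.000000 = 2.435853.
Inverse-square distance factor (a/d)² = 1.0169² = 1.034086.
Q̄ = (S₀/π) × 1.034086 × [bracket] = (1597/π) × 1.034086 × 2.435853 = 1280 W/m².

Q̄ ≈ 1.28e+03 W/m²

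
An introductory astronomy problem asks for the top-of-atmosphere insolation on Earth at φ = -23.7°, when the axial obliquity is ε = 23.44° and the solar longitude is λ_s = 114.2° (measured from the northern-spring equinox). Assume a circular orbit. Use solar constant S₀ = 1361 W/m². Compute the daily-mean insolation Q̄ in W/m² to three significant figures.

Q̄ ≈ 276 W/m²

Solar declination: sin δ = sin ε · sin λ_s = sin 23.44° × sin 114.2° = 0.36283, so δ = +21.274°.
cos H₀ = −tan(-23.7°) tan(+21.274°) = 0.1709, H₀ = 1.3990 rad.
Bracket: H₀ sin φ sin δ + cos φ cos δ sin H₀ = 1.3990×-0.40195×0.36283 + 0.91566×0.93185×0.98529 = -0.204029 + 0.840706 = 0.636677.
Q̄ = (S₀/π) × [bracket] = (1361/π) × 0.636677 = 275.8 W/m².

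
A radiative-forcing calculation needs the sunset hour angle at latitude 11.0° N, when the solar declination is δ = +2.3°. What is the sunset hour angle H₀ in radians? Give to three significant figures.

cos H₀ = −tan φ · tan δ = −tan(+11.0°) × tan(+2.300°) = -0.0078, so H₀ = 1.5786 rad = 90.45°.

H₀ = 1.58 rad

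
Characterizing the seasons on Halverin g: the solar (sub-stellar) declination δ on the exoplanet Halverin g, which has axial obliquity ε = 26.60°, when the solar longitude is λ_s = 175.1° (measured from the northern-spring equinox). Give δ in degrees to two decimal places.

sin δ = sin ε · sin λ_s = sin 26.60° × sin 175.1° = 0.038246.
δ = arcsin(0.038246) = +2.19°.

δ = +2.19°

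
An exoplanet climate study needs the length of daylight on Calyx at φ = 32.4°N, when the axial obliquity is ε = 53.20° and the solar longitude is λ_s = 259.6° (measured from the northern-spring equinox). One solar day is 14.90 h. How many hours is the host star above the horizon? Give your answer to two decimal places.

Solar declination: sin δ = sin ε · sin λ_s = sin 53.20° × sin 259.6° = -0.78758, so δ = -51.960°.
cos H₀ = −tan φ · tan δ = −tan(+32.4°) × tan(-51.960°) = 0.8111, so H₀ = 0.6248 rad = 35.80°.
Daylight = 2H₀/(2π) × 14.90 h = (0.6248/π) × 14.90 = 2.96 h.

2.96 h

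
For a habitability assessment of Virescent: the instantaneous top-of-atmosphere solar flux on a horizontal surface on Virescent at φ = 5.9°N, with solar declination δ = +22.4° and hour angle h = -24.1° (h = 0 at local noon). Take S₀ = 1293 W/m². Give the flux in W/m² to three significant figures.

1.14e+03 W/m²

cos θ_z = sin φ sin δ + cos φ cos δ cos h = 0.039171 + 0.839487 = 0.878658.
Flux = S₀ · cos θ_z = 1293 × 0.878658 = 1136 W/m².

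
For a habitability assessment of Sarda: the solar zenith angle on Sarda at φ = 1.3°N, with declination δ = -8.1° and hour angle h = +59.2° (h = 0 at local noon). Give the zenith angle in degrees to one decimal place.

θ_z = 59.8°

cos θ_z = sin φ sin δ + cos φ cos δ cos h = -0.003197 + 0.506804 = 0.503607.
θ_z = arccos(0.503607) = 59.8°.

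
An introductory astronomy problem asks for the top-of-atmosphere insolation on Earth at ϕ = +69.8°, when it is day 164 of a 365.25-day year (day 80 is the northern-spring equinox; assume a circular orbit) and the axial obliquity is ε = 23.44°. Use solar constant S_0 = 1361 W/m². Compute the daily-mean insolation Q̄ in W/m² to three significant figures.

Q̄ ≈ 504 W/m²

Solar longitude: L_s = 360° × (164 − 80)/365.25 = 82.793°.
sin δ = sin 23.44° × sin 82.793° = 0.39465, so δ = +23.244°.
cos h₀ = −tan(+69.8°) tan(+23.244°) = -1.1674 ≤ −1 ⇒ polar day, h₀ = π.
Bracket: h₀ sin ϕ sin δ + cos ϕ cos δ sin h₀ = 3.1416×0.93849×0.39465 + 0.34530×0.91883×0.00000 = 1.163570 + 0.000000 = 1.163570.
Q̄ = (S_0/π) × [bracket] = (1361/π) × 1.163570 = 504.1 W/m².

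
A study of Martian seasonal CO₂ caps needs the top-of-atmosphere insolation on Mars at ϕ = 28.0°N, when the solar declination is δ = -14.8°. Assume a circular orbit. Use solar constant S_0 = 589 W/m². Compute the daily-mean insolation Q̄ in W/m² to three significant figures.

Q̄ ≈ 126 W/m²

cos h₀ = −tan(+28.0°) tan(-14.800°) = 0.1405, h₀ = 1.4298 rad.
Bracket: h₀ sin ϕ sin δ + cos ϕ cos δ sin h₀ = 1.4298×0.46947×-0.25545 + 0.88295×0.96682×0.99008 = -0.171470 + 0.845185 = 0.673715.
Q̄ = (S_0/π) × [bracket] = (589/π) × 0.673715 = 126.3 W/m².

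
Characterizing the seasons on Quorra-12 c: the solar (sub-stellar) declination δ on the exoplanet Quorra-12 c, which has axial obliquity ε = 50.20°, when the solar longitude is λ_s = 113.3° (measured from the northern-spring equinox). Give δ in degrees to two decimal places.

sin δ = sin ε · sin λ_s = sin 50.20° × sin 113.3° = 0.705627.
δ = arcsin(0.705627) = +44.88°.

δ = +44.88°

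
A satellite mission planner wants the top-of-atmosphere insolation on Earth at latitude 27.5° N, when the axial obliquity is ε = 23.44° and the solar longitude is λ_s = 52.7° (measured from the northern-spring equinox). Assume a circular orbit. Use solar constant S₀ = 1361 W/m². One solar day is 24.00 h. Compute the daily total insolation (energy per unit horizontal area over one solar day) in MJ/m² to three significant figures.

40.6 MJ/m²

Solar declination: sin δ = sin ε · sin λ_s = sin 23.44° × sin 52.7° = 0.31643, so δ = +18.447°.
cos H₀ = −tan(+27.5°) tan(+18.447°) = -0.1736, H₀ = 1.7453 rad.
Bracket: H₀ sin φ sin δ + cos φ cos δ sin H₀ = 1.7453×0.46175×0.31643 + 0.88701×0.94862×0.98481 = 0.255008 + 0.828654 = 1.083662.
Q̄ = (S₀/π) × [bracket] = (1361/π) × 1.083662 = 469.46 W/m².
Daily total = Q̄ × 24.00 h × 3600 s/h = 469.46 × 24.00 × 3600 / 10⁶ = 40.56 MJ/m².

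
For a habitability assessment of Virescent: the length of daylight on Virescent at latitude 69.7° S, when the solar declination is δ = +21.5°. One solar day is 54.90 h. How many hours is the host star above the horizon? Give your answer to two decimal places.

0.00 h

cos H₀ = −tan φ · tan δ = 1.0649 ≥ 1, so the host star never rises (polar night) and H₀ = 0.
Daylight = 2H₀/(2π) × 54.90 h = (0.0000/π) × 54.90 = 0.00 h.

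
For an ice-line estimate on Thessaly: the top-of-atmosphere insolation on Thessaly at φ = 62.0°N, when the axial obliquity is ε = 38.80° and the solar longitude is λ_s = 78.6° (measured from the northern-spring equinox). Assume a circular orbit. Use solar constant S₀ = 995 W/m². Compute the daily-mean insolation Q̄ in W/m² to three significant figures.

Q̄ ≈ 540 W/m²

Solar declination: sin δ = sin ε · sin λ_s = sin 38.80° × sin 78.6° = 0.61424, so δ = +37.897°.
cos H₀ = −tan(+62.0°) tan(+37.897°) = -1.4639 ≤ −1 ⇒ polar day, H₀ = π.
Bracket: H₀ sin φ sin δ + cos φ cos δ sin H₀ = 3.1416×0.88295×0.61424 + 0.46947×0.78912×0.00000 = 1.703825 + 0.000000 = 1.703825.
Q̄ = (S₀/π) × [bracket] = (995/π) × 1.703825 = 539.6 W/m².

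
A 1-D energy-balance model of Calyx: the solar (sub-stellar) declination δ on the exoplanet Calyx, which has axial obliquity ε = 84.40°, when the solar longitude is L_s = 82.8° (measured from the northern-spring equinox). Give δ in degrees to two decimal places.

δ = +80.89°

sin δ = sin ε · sin L_s = sin 84.40° × sin 82.8° = 0.987380.
δ = arcsin(0.987380) = +80.89°.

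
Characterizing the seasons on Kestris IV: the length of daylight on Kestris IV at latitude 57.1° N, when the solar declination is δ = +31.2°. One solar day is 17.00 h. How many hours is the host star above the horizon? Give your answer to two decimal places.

cos h₀ = −tan ϕ · tan δ = −tan(+57.1°) × tan(+31.200°) = -0.9361, so h₀ = 2.7823 rad = 159.41°.
Daylight = 2h₀/(2π) × 17.00 h = (2.7823/π) × 17.00 = 15.06 h.

15.06 h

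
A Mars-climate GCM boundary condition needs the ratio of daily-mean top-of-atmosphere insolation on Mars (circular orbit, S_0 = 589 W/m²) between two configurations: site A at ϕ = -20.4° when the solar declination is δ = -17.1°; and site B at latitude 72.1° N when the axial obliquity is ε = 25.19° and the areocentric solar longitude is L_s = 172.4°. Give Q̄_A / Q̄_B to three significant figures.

— Configuration A (ϕ=-20.4°):
cos h₀ = −tan(-20.4°) tan(-17.100°) = -0.1144, h₀ = 1.6855 rad.
Bracket: h₀ sin ϕ sin δ + cos ϕ cos δ sin h₀ = 1.6855×-0.34857×-0.29404 + 0.93728×0.95579×0.99343 = 0.172753 + 0.889957 = 1.062710.
Q̄ = (S_0/π) × [bracket] = (589/π) × 1.062710 = 199.24 W/m².
— Configuration B (ϕ=+72.1°):
sin δ = sin 25.19° × sin 172.4° = 0.05629, so δ = +3.227°.
cos h₀ = −tan(+72.1°) tan(+3.227°) = -0.1746, h₀ = 1.7463 rad.
Bracket: h₀ sin ϕ sin δ + cos ϕ cos δ sin h₀ = 1.7463×0.95159×0.05629 + 0.30736×0.99841×0.98465 = 0.093541 + 0.302161 = 0.395702.
Q̄ = (S_0/π) × [bracket] = (589/π) × 0.395702 = 74.188 W/m².
Ratio Q̄_A / Q̄_B = 199.24 / 74.188 = 2.686.

Q̄_A / Q̄_B ≈ 2.69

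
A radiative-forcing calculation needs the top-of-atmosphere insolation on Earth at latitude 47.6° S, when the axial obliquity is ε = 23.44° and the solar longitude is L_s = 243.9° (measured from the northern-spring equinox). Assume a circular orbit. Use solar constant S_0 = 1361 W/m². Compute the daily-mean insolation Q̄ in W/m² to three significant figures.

Solar declination: sin δ = sin ε · sin L_s = sin 23.44° × sin 243.9° = -0.35723, so δ = -20.930°.
cos h₀ = −tan(-47.6°) tan(-20.930°) = -0.4188, h₀ = 2.0030 rad.
Bracket: h₀ sin ϕ sin δ + cos ϕ cos δ sin h₀ = 2.0030×-0.73846×-0.35723 + 0.67430×0.93402×0.90806 = 0.528392 + 0.571905 = 1.100297.
Q̄ = (S_0/π) × [bracket] = (1361/π) × 1.100297 = 476.7 W/m².

Q̄ ≈ 477 W/m²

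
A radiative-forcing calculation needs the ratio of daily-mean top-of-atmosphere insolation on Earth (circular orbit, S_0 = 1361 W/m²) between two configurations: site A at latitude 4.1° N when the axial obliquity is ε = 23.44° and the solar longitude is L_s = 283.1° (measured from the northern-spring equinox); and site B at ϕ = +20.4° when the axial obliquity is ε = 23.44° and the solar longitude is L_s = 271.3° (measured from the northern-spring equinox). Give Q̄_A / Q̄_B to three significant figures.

— Configuration A (ϕ=+4.1°):
Solar declination: sin δ = sin ε · sin L_s = sin 23.44° × sin 283.1° = -0.38744, so δ = -22.795°.
cos h₀ = −tan(+4.1°) tan(-22.795°) = 0.0301, h₀ = 1.5407 rad.
Bracket: h₀ sin ϕ sin δ + cos ϕ cos δ sin h₀ = 1.5407×0.07150×-0.38744 + 0.99744×0.92190×0.99955 = -0.042680 + 0.919126 = 0.876446.
Q̄ = (S_0/π) × [bracket] = (1361/π) × 0.876446 = 379.69 W/m².
— Configuration B (ϕ=+20.4°):
Solar declination: sin δ = sin ε · sin L_s = sin 23.44° × sin 271.3° = -0.39769, so δ = -23.434°.
cos h₀ = −tan(+20.4°) tan(-23.434°) = 0.1612, h₀ = 1.4089 rad.
Bracket: h₀ sin ϕ sin δ + cos ϕ cos δ sin h₀ = 1.4089×0.34857×-0.39769 + 0.93728×0.91752×0.98692 = -0.195306 + 0.848725 = 0.653419.
Q̄ = (S_0/π) × [bracket] = (1361/π) × 0.653419 = 283.07 W/m².
Ratio Q̄_A / Q̄_B = 379.69 / 283.07 = 1.341.

Q̄_A / Q̄_B ≈ 1.34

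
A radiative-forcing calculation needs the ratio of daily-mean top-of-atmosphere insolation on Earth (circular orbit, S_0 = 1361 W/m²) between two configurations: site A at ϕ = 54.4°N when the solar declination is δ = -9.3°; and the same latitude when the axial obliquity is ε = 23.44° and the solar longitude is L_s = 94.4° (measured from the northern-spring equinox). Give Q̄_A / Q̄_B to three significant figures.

Q̄_A / Q̄_B ≈ 0.336

— Configuration A (ϕ=+54.4°):
cos h₀ = −tan(+54.4°) tan(-9.300°) = 0.2287, h₀ = 1.3400 rad.
Bracket: h₀ sin ϕ sin δ + cos ϕ cos δ sin h₀ = 1.3400×0.81310×-0.16160 + 0.58212×0.98686×0.97349 = -0.176072 + 0.559242 = 0.383170.
Q̄ = (S_0/π) × [bracket] = (1361/π) × 0.383170 = 166.00 W/m².
— Configuration B (ϕ=+54.4°):
Solar declination: sin δ = sin ε · sin L_s = sin 23.44° × sin 94.4° = 0.39662, so δ = +23.367°.
cos h₀ = −tan(+54.4°) tan(+23.367°) = -0.6035, h₀ = 2.2187 rad.
Bracket: h₀ sin ϕ sin δ + cos ϕ cos δ sin h₀ = 2.2187×0.81310×0.39662 + 0.58212×0.91798×0.79738 = 0.715512 + 0.426100 = 1.141612.
Q̄ = (S_0/π) × [bracket] = (1361/π) × 1.141612 = 494.57 W/m².
Ratio Q̄_A / Q̄_B = 166.00 / 494.57 = 0.3356.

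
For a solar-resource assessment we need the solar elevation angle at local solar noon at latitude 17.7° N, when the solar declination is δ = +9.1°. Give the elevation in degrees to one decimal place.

81.4°

At local noon the hour angle is zero, so the zenith angle equals |φ − δ| = |+17.7° − (+9.100°)| = 8.600°.
Elevation = 90° − 8.600° = 81.4°.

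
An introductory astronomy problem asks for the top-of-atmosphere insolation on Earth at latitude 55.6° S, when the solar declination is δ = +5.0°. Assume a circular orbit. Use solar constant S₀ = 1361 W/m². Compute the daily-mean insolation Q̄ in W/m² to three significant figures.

Q̄ ≈ 197 W/m²

cos H₀ = −tan(-55.6°) tan(+5.000°) = 0.1278, H₀ = 1.4427 rad.
Bracket: H₀ sin φ sin δ + cos φ cos δ sin H₀ = 1.4427×-0.82511×0.08716 + 0.56497×0.99619×0.99180 = -0.103754 + 0.558202 = 0.454448.
Q̄ = (S₀/π) × [bracket] = (1361/π) × 0.454448 = 196.9 W/m².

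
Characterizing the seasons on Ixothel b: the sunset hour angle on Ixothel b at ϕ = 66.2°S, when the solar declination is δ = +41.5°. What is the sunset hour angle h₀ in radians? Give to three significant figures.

h₀ = 0.00 rad

cos h₀ = −tan ϕ · tan δ = 2.0059 ≥ 1, so the host star never rises (polar night) and h₀ = 0.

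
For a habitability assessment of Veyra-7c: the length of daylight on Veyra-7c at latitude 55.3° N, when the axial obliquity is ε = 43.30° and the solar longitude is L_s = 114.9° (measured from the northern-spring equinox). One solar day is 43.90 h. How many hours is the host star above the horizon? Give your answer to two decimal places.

Solar declination: sin δ = sin ε · sin L_s = sin 43.30° × sin 114.9° = 0.62207, so δ = +38.467°.
Sunrise equation: cos h₀ = −tan ϕ · tan δ = -1.1474 ≤ −1, so the host star never sets (polar day) and h₀ = π.
Daylight = 2h₀/(2π) × 43.90 h = (3.1416/π) × 43.90 = 43.90 h.

43.90 h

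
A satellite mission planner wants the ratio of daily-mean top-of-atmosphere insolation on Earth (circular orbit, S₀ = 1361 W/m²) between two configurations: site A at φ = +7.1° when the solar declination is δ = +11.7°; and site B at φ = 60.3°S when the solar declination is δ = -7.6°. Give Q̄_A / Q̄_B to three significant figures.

— Configuration A (φ=+7.1°):
cos H₀ = −tan(+7.1°) tan(+11.700°) = -0.0258, H₀ = 1.5966 rad.
Bracket: H₀ sin φ sin δ + cos φ cos δ sin H₀ = 1.5966×0.12360×0.20279 + 0.99233×0.97922×0.99967 = 0.040019 + 0.971389 = 1.011408.
Q̄ = (S₀/π) × [bracket] = (1361/π) × 1.011408 = 438.16 W/m².
— Configuration B (φ=-60.3°):
cos H₀ = −tan(-60.3°) tan(-7.600°) = -0.2339, H₀ = 1.8069 rad.
Bracket: H₀ sin φ sin δ + cos φ cos δ sin H₀ = 1.8069×-0.86863×-0.13226 + 0.49546×0.99122×0.97225 = 0.207586 + 0.477482 = 0.685068.
Q̄ = (S₀/π) × [bracket] = (1361/π) × 0.685068 = 296.78 W/m².
Ratio Q̄_A / Q̄_B = 438.16 / 296.78 = 1.476.

Q̄_A / Q̄_B ≈ 1.48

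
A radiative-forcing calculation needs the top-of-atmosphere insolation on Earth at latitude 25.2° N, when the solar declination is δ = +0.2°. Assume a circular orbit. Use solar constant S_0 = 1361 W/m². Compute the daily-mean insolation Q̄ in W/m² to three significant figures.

Q̄ ≈ 393 W/m²

cos h₀ = −tan(+25.2°) tan(+0.200°) = -0.0016, h₀ = 1.5724 rad.
Bracket: h₀ sin ϕ sin δ + cos ϕ cos δ sin h₀ = 1.5724×0.42578×0.00349 + 0.90483×0.99999×1.00000 = 0.002337 + 0.904821 = 0.907158.
Q̄ = (S_0/π) × [bracket] = (1361/π) × 0.907158 = 393.0 W/m².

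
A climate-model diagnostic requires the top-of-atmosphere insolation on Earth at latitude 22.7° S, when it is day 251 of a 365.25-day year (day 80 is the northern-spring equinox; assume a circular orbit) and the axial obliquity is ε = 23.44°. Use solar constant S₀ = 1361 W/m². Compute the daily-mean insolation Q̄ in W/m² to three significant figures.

Q̄ ≈ 378 W/m²

Solar longitude: λ_s = 360° × (251 − 80)/365.25 = 168.542°.
sin δ = sin 23.44° × sin 168.542° = 0.07902, so δ = +4.532°.
cos H₀ = −tan(-22.7°) tan(+4.532°) = 0.0332, H₀ = 1.5376 rad.
Bracket: H₀ sin φ sin δ + cos φ cos δ sin H₀ = 1.5376×-0.38591×0.07902 + 0.92254×0.99687×0.99945 = -0.046889 + 0.919147 = 0.872258.
Q̄ = (S₀/π) × [bracket] = (1361/π) × 0.872258 = 377.9 W/m².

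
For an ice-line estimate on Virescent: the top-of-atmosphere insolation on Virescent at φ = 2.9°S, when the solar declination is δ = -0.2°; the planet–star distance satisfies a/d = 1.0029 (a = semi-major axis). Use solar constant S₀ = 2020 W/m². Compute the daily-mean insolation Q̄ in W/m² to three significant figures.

cos H₀ = −tan(-2.9°) tan(-0.200°) = -0.0002, H₀ = 1.5710 rad.
Bracket: H₀ sin φ sin δ + cos φ cos δ sin H₀ = 1.5710×-0.05059×-0.00349 + 0.99872×0.99999×1.00000 = 0.000277 + 0.998710 = 0.998987.
Inverse-square distance factor (a/d)² = 1.0029² = 1.005808.
Q̄ = (S₀/π) × 1.005808 × [bracket] = (2020/π) × 1.005808 × 0.998987 = 646.1 W/m².

Q̄ ≈ 646 W/m²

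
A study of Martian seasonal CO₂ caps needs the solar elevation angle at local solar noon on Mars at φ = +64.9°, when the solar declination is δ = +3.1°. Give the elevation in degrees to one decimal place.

28.2°

At local noon the hour angle is zero, so the zenith angle equals |φ − δ| = |+64.9° − (+3.100°)| = 61.800°.
Elevation = 90° − 61.800° = 28.2°.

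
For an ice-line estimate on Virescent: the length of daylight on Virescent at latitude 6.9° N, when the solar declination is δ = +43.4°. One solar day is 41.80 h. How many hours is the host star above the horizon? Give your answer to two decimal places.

22.43 h

cos H₀ = −tan φ · tan δ = −tan(+6.9°) × tan(+43.400°) = -0.1144, so H₀ = 1.6855 rad = 96.57°.
Daylight = 2H₀/(2π) × 41.80 h = (1.6855/π) × 41.80 = 22.43 h.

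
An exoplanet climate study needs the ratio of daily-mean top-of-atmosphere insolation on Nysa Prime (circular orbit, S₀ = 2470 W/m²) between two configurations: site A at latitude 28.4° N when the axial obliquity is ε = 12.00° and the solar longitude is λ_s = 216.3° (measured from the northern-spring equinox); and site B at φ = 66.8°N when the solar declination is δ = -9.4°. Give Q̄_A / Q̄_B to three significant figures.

— Configuration A (φ=+28.4°):
Solar declination: sin δ = sin ε · sin λ_s = sin 12.00° × sin 216.3° = -0.12309, so δ = -7.070°.
cos H₀ = −tan(+28.4°) tan(-7.070°) = 0.0671, H₀ = 1.5037 rad.
Bracket: H₀ sin φ sin δ + cos φ cos δ sin H₀ = 1.5037×0.47562×-0.12309 + 0.87965×0.99240×0.99775 = -0.088033 + 0.871000 = 0.782967.
Q̄ = (S₀/π) × [bracket] = (2470/π) × 0.782967 = 615.59 W/m².
— Configuration B (φ=+66.8°):
cos H₀ = −tan(+66.8°) tan(-9.400°) = 0.3863, H₀ = 1.1742 rad.
Bracket: H₀ sin φ sin δ + cos φ cos δ sin H₀ = 1.1742×0.91914×-0.16333 + 0.39394×0.98657×0.92239 = -0.176275 + 0.358486 = 0.182211.
Q̄ = (S₀/π) × [bracket] = (2470/π) × 0.182211 = 143.26 W/m².
Ratio Q̄_A / Q̄_B = 615.59 / 143.26 = 4.297.

Q̄_A / Q̄_B ≈ 4.30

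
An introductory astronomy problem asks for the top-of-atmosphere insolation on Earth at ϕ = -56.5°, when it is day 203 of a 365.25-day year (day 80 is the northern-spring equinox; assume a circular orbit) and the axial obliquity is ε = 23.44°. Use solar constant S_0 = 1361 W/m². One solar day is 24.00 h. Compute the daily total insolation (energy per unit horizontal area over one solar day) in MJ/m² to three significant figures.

5.73 MJ/m²

Solar longitude: L_s = 360° × (203 − 80)/365.25 = 121.232°.
sin δ = sin 23.44° × sin 121.232° = 0.34014, so δ = +19.885°.
cos h₀ = −tan(-56.5°) tan(+19.885°) = 0.5465, h₀ = 0.9926 rad.
Bracket: h₀ sin ϕ sin δ + cos ϕ cos δ sin h₀ = 0.9926×-0.83389×0.34014 + 0.55194×0.94038×0.83747 = -0.281540 + 0.434675 = 0.153135.
Q̄ = (S_0/π) × [bracket] = (1361/π) × 0.153135 = 66.341 W/m².
Daily total = Q̄ × 24.00 h × 3600 s/h = 66.341 × 24.00 × 3600 / 10⁶ = 5.732 MJ/m².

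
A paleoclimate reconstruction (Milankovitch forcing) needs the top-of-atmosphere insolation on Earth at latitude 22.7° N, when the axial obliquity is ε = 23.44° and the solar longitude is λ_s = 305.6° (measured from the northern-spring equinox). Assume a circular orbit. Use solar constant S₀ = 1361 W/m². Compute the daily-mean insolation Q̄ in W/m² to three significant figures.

Solar declination: sin δ = sin ε · sin λ_s = sin 23.44° × sin 305.6° = -0.32344, so δ = -18.871°.
cos H₀ = −tan(+22.7°) tan(-18.871°) = 0.1430, H₀ = 1.4273 rad.
Bracket: H₀ sin φ sin δ + cos φ cos δ sin H₀ = 1.4273×0.38591×-0.32344 + 0.92254×0.94625×0.98972 = -0.178154 + 0.863980 = 0.685826.
Q̄ = (S₀/π) × [bracket] = (1361/π) × 0.685826 = 297.1 W/m².

Q̄ ≈ 297 W/m²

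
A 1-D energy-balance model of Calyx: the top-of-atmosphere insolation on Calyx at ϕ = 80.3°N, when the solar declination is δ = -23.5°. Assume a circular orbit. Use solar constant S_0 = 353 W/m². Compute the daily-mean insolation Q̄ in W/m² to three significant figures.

cos h₀ = −tan(+80.3°) tan(-23.500°) = 2.5438 ≥ 1 ⇒ polar night, h₀ = 0 and Q̄ = 0.

Q̄ ≈ 0.00 W/m²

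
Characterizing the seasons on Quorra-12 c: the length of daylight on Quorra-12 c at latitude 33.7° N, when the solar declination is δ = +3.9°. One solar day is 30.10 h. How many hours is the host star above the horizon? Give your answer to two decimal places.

cos h₀ = −tan ϕ · tan δ = −tan(+33.7°) × tan(+3.900°) = -0.0455, so h₀ = 1.6163 rad = 92.61°.
Daylight = 2h₀/(2π) × 30.10 h = (1.6163/π) × 30.10 = 15.49 h.

15.49 h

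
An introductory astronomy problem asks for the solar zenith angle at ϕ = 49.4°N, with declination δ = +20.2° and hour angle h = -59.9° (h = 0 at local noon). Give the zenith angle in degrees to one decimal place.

cos θ_z = sin ϕ sin δ + cos ϕ cos δ cos h = 0.262175 + 0.306296 = 0.568471.
θ_z = arccos(0.568471) = 55.4°.

θ_z = 55.4°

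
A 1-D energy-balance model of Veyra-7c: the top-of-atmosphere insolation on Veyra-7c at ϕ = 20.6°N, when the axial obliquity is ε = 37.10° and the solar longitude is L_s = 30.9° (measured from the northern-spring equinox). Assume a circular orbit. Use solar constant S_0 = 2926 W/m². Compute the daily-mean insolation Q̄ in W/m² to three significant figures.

Q̄ ≈ 995 W/m²

Solar declination: sin δ = sin ε · sin L_s = sin 37.10° × sin 30.9° = 0.30977, so δ = +18.046°.
cos h₀ = −tan(+20.6°) tan(+18.046°) = -0.1225, h₀ = 1.6936 rad.
Bracket: h₀ sin ϕ sin δ + cos ϕ cos δ sin h₀ = 1.6936×0.35184×0.30977 + 0.93606×0.95081×0.99247 = 0.184585 + 0.883313 = 1.067898.
Q̄ = (S_0/π) × [bracket] = (2926/π) × 1.067898 = 994.6 W/m².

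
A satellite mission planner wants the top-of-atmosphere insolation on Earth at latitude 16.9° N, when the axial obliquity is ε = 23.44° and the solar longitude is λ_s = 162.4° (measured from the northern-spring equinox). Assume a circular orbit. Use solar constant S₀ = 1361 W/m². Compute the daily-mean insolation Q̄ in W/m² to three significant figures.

Solar declination: sin δ = sin ε · sin λ_s = sin 23.44° × sin 162.4° = 0.12028, so δ = +6.908°.
cos H₀ = −tan(+16.9°) tan(+6.908°) = -0.0368, H₀ = 1.6076 rad.
Bracket: H₀ sin φ sin δ + cos φ cos δ sin H₀ = 1.6076×0.29070×0.12028 + 0.95681×0.99274×0.99932 = 0.056210 + 0.949218 = 1.005428.
Q̄ = (S₀/π) × [bracket] = (1361/π) × 1.005428 = 435.6 W/m².

Q̄ ≈ 436 W/m²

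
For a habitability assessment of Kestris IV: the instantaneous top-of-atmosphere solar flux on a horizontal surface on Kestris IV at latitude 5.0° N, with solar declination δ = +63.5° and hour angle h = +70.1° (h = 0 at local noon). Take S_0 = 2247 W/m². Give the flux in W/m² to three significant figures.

515 W/m²

cos θ_z = sin ϕ sin δ + cos ϕ cos δ cos h = 0.077999 + 0.151299 = 0.229298.
Flux = S_0 · cos θ_z = 2247 × 0.229298 = 515.2 W/m².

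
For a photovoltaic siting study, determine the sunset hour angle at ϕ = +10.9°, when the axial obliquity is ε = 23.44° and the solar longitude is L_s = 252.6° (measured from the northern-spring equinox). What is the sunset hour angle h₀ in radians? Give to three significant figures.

h₀ = 1.49 rad

Solar declination: sin δ = sin ε · sin L_s = sin 23.44° × sin 252.6° = -0.37959, so δ = -22.308°.
cos h₀ = −tan ϕ · tan δ = −tan(+10.9°) × tan(-22.308°) = 0.0790, so h₀ = 1.4917 rad = 85.47°.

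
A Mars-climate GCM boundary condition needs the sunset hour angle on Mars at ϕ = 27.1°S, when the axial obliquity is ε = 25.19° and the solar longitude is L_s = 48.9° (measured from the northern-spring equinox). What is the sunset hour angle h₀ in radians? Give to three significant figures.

h₀ = 1.40 rad

Solar declination: sin δ = sin ε · sin L_s = sin 25.19° × sin 48.9° = 0.32073, so δ = +18.707°.
cos h₀ = −tan ϕ · tan δ = −tan(-27.1°) × tan(+18.707°) = 0.1733, so h₀ = 1.3966 rad = 80.02°.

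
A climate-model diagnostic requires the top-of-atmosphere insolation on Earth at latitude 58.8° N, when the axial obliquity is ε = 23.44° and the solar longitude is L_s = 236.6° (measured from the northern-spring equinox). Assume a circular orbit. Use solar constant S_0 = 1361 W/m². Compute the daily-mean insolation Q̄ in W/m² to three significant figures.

Q̄ ≈ 55.3 W/m²

Solar declination: sin δ = sin ε · sin L_s = sin 23.44° × sin 236.6° = -0.33209, so δ = -19.396°.
cos h₀ = −tan(+58.8°) tan(-19.396°) = 0.5813, h₀ = 0.9504 rad.
Bracket: h₀ sin ϕ sin δ + cos ϕ cos δ sin h₀ = 0.9504×0.85536×-0.33209 + 0.51803×0.94325×0.81366 = -0.269967 + 0.397580 = 0.127613.
Q̄ = (S_0/π) × [bracket] = (1361/π) × 0.127613 = 55.28 W/m².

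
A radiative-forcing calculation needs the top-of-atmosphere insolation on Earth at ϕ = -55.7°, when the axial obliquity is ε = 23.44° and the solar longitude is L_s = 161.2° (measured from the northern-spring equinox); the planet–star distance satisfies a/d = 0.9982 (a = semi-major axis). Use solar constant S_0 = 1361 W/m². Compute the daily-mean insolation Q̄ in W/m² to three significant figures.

Solar declination: sin δ = sin ε · sin L_s = sin 23.44° × sin 161.2° = 0.12819, so δ = +7.365°.
cos h₀ = −tan(-55.7°) tan(+7.365°) = 0.1895, h₀ = 1.3802 rad.
Bracket: h₀ sin ϕ sin δ + cos ϕ cos δ sin h₀ = 1.3802×-0.82610×0.12819 + 0.56353×0.99175×0.98188 = -0.146160 + 0.548754 = 0.402594.
Inverse-square distance factor (a/d)² = 0.9982² = 0.996403.
Q̄ = (S_0/π) × 0.996403 × [bracket] = (1361/π) × 0.996403 × 0.402594 = 173.8 W/m².

Q̄ ≈ 174 W/m²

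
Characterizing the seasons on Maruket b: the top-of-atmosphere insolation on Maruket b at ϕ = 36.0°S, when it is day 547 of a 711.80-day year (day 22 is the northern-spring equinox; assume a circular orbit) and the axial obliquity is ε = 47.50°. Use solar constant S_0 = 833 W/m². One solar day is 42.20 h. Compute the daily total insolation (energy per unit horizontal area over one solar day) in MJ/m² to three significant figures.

Solar longitude: L_s = 360° × (547 − 22)/711.80 = 265.524°.
sin δ = sin 47.50° × sin 265.524° = -0.73503, so δ = -47.310°.
cos h₀ = −tan(-36.0°) tan(-47.310°) = -0.7876, h₀ = 2.4777 rad.
Bracket: h₀ sin ϕ sin δ + cos ϕ cos δ sin h₀ = 2.4777×-0.58779×-0.73503 + 0.80902×0.67804×0.61617 = 1.070474 + 0.337999 = 1.408473.
Q̄ = (S_0/π) × [bracket] = (833/π) × 1.408473 = 373.46 W/m².
Daily total = Q̄ × 42.20 h × 3600 s/h = 373.46 × 42.20 × 3600 / 10⁶ = 56.74 MJ/m².

56.7 MJ/m²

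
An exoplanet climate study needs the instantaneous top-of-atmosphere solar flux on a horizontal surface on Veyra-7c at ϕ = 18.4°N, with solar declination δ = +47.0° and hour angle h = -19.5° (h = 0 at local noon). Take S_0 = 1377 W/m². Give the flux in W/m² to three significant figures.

cos θ_z = sin ϕ sin δ + cos ϕ cos δ cos h = 0.230851 + 0.610013 = 0.840864.
Flux = S_0 · cos θ_z = 1377 × 0.840864 = 1158 W/m².

1.16e+03 W/m²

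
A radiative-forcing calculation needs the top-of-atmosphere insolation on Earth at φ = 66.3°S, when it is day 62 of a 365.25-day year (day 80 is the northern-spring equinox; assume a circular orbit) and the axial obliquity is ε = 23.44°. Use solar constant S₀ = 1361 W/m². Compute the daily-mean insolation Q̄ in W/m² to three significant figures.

Q̄ ≈ 255 W/m²

Solar longitude: λ_s = 360° × (62 − 80)/365.25 = -17.741°, i.e. -17.741° + 360° = 342.259°.
sin δ = sin 23.44° × sin 342.259° = -0.12121, so δ = -6.962°.
cos H₀ = −tan(-66.3°) tan(-6.962°) = -0.2782, H₀ = 1.8527 rad.
Bracket: H₀ sin φ sin δ + cos φ cos δ sin H₀ = 1.8527×-0.91566×-0.12121 + 0.40195×0.99263×0.96053 = 0.205626 + 0.383240 = 0.588866.
Q̄ = (S₀/π) × [bracket] = (1361/π) × 0.588866 = 255.1 W/m².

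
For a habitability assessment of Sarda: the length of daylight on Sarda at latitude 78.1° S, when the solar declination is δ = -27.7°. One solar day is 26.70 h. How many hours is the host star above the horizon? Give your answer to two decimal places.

Sunrise equation: cos h₀ = −tan ϕ · tan δ = -2.4914 ≤ −1, so the host star never sets (polar day) and h₀ = π.
Daylight = 2h₀/(2π) × 26.70 h = (3.1416/π) × 26.70 = 26.70 h.

26.70 h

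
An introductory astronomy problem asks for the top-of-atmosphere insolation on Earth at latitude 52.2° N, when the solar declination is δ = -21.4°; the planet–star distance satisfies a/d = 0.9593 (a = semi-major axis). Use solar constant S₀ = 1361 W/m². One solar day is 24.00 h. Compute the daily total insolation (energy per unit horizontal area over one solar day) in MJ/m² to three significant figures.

cos H₀ = −tan(+52.2°) tan(-21.400°) = 0.5052, H₀ = 1.0411 rad.
Bracket: H₀ sin φ sin δ + cos φ cos δ sin H₀ = 1.0411×0.79016×-0.36488 + 0.61291×0.93106×0.86299 = -0.300163 + 0.492470 = 0.192307.
Inverse-square distance factor (a/d)² = 0.9593² = 0.920256.
Q̄ = (S₀/π) × 0.920256 × [bracket] = (1361/π) × 0.920256 × 0.192307 = 76.668 W/m².
Daily total = Q̄ × 24.00 h × 3600 s/h = 76.668 × 24.00 × 3600 / 10⁶ = 6.624 MJ/m².

6.62 MJ/m²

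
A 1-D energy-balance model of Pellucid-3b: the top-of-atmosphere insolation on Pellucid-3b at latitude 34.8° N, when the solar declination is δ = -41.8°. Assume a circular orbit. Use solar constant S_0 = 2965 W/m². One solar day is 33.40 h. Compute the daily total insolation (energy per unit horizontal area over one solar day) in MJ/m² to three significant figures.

cos h₀ = −tan(+34.8°) tan(-41.800°) = 0.6214, h₀ = 0.9002 rad.
Bracket: h₀ sin ϕ sin δ + cos ϕ cos δ sin h₀ = 0.9002×0.57071×-0.66653 + 0.82115×0.74548×0.78348 = -0.342432 + 0.479608 = 0.137176.
Q̄ = (S_0/π) × [bracket] = (2965/π) × 0.137176 = 129.47 W/m².
Daily total = Q̄ × 33.40 h × 3600 s/h = 129.47 × 33.40 × 3600 / 10⁶ = 15.57 MJ/m².

15.6 MJ/m²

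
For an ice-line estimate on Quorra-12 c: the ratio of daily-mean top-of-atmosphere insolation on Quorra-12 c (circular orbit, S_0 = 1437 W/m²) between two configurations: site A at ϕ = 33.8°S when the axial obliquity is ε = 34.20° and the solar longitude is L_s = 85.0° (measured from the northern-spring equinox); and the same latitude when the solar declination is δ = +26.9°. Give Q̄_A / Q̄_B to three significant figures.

— Configuration A (ϕ=-33.8°):
Solar declination: sin δ = sin ε · sin L_s = sin 34.20° × sin 85.0° = 0.55994, so δ = +34.052°.
cos h₀ = −tan(-33.8°) tan(+34.052°) = 0.4524, h₀ = 1.1013 rad.
Bracket: h₀ sin ϕ sin δ + cos ϕ cos δ sin h₀ = 1.1013×-0.55630×0.55994 + 0.83098×0.82853×0.89180 = -0.343049 + 0.613997 = 0.270948.
Q̄ = (S_0/π) × [bracket] = (1437/π) × 0.270948 = 123.93 W/m².
— Configuration B (ϕ=-33.8°):
cos h₀ = −tan(-33.8°) tan(+26.900°) = 0.3396, h₀ = 1.2243 rad.
Bracket: h₀ sin ϕ sin δ + cos ϕ cos δ sin h₀ = 1.2243×-0.55630×0.45243 + 0.83098×0.89180×0.94056 = -0.308140 + 0.697019 = 0.388879.
Q̄ = (S_0/π) × [bracket] = (1437/π) × 0.388879 = 177.88 W/m².
Ratio Q̄_A / Q̄_B = 123.93 / 177.88 = 0.6967.

Q̄_A / Q̄_B ≈ 0.697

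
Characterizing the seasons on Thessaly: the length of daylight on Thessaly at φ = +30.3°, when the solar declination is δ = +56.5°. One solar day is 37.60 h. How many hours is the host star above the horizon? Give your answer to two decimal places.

cos H₀ = −tan φ · tan δ = −tan(+30.3°) × tan(+56.500°) = -0.8829, so H₀ = 2.6527 rad = 151.99°.
Daylight = 2H₀/(2π) × 37.60 h = (2.6527/π) × 37.60 = 31.75 h.

31.75 h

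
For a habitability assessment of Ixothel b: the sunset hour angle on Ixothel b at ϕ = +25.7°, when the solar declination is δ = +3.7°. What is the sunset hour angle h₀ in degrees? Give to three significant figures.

cos h₀ = −tan ϕ · tan δ = −tan(+25.7°) × tan(+3.700°) = -0.0311, so h₀ = 1.6019 rad = 91.78°.

h₀ = 91.8°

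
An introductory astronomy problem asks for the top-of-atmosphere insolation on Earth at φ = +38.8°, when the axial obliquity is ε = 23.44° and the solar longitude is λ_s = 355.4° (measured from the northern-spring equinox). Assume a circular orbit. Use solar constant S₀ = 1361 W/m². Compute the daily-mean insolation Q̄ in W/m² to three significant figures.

Q̄ ≈ 324 W/m²

Solar declination: sin δ = sin ε · sin λ_s = sin 23.44° × sin 355.4° = -0.03190, so δ = -1.828°.
cos H₀ = −tan(+38.8°) tan(-1.828°) = 0.0257, H₀ = 1.5451 rad.
Bracket: H₀ sin φ sin δ + cos φ cos δ sin H₀ = 1.5451×0.62660×-0.03190 + 0.77934×0.99949×0.99967 = -0.030884 + 0.778685 = 0.747801.
Q̄ = (S₀/π) × [bracket] = (1361/π) × 0.747801 = 324.0 W/m².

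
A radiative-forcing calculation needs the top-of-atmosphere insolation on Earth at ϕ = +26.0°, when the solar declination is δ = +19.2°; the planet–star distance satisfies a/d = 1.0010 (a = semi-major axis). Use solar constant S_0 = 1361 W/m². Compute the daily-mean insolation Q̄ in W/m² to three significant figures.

Q̄ ≈ 472 W/m²

cos h₀ = −tan(+26.0°) tan(+19.200°) = -0.1698, h₀ = 1.7415 rad.
Bracket: h₀ sin ϕ sin δ + cos ϕ cos δ sin h₀ = 1.7415×0.43837×0.32887 + 0.89879×0.94438×0.98547 = 0.251066 + 0.836466 = 1.087532.
Inverse-square distance factor (a/d)² = 1.0010² = 1.002001.
Q̄ = (S_0/π) × 1.002001 × [bracket] = (1361/π) × 1.002001 × 1.087532 = 472.1 W/m².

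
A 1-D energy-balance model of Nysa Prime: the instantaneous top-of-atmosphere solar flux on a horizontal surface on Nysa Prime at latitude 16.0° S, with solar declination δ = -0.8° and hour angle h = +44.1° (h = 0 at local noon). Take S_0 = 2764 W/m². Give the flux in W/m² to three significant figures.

1.92e+03 W/m²

cos θ_z = sin ϕ sin δ + cos ϕ cos δ cos h = 0.003848 + 0.690240 = 0.694088.
Flux = S_0 · cos θ_z = 2764 × 0.694088 = 1918 W/m².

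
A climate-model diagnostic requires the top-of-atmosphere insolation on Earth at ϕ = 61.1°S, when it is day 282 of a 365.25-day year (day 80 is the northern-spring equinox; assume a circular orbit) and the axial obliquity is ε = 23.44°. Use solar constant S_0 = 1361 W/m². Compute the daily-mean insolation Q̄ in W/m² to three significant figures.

Solar longitude: L_s = 360° × (282 − 80)/365.25 = 199.097°.
sin δ = sin 23.44° × sin 199.097° = -0.13014, so δ = -7.478°.
cos h₀ = −tan(-61.1°) tan(-7.478°) = -0.2378, h₀ = 1.8109 rad.
Bracket: h₀ sin ϕ sin δ + cos ϕ cos δ sin h₀ = 1.8109×-0.87546×-0.13014 + 0.48328×0.99150×0.97132 = 0.206320 + 0.465429 = 0.671749.
Q̄ = (S_0/π) × [bracket] = (1361/π) × 0.671749 = 291.0 W/m².

Q̄ ≈ 291 W/m²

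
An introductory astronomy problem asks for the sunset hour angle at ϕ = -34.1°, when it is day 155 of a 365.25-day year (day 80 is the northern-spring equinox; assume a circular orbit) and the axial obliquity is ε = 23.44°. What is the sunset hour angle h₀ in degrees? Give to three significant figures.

h₀ = 73.7°

Solar longitude: L_s = 360° × (155 − 80)/365.25 = 73.922°.
sin δ = sin 23.44° × sin 73.922° = 0.38223, so δ = +22.472°.
cos h₀ = −tan ϕ · tan δ = −tan(-34.1°) × tan(+22.472°) = 0.2801, so h₀ = 1.2869 rad = 73.74°.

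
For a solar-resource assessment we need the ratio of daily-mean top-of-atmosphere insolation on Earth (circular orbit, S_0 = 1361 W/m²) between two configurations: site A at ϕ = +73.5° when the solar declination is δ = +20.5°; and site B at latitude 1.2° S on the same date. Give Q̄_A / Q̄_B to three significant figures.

— Configuration A (ϕ=+73.5°):
cos h₀ = −tan(+73.5°) tan(+20.500°) = -1.2622 ≤ −1 ⇒ polar day, h₀ = π.
Bracket: h₀ sin ϕ sin δ + cos ϕ cos δ sin h₀ = 3.1416×0.95882×0.35021 + 0.28402×0.93667×0.00000 = 1.054913 + 0.000000 = 1.054913.
Q̄ = (S_0/π) × [bracket] = (1361/π) × 1.054913 = 457.01 W/m².
— Configuration B (ϕ=-1.2°):
cos h₀ = −tan(-1.2°) tan(+20.500°) = 0.0078, h₀ = 1.5630 rad.
Bracket: h₀ sin ϕ sin δ + cos ϕ cos δ sin h₀ = 1.5630×-0.02094×0.35021 + 0.99978×0.93667×0.99997 = -0.011462 + 0.936436 = 0.924974.
Q̄ = (S_0/π) × [bracket] = (1361/π) × 0.924974 = 400.72 W/m².
Ratio Q̄_A / Q̄_B = 457.01 / 400.72 = 1.140.

Q̄_A / Q̄_B ≈ 1.14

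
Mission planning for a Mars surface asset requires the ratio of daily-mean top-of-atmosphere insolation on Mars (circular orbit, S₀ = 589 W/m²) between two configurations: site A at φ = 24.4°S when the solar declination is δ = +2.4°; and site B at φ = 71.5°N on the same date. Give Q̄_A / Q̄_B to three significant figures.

Q̄_A / Q̄_B ≈ 2.31

— Configuration A (φ=-24.4°):
cos H₀ = −tan(-24.4°) tan(+2.400°) = 0.0190, H₀ = 1.5518 rad.
Bracket: H₀ sin φ sin δ + cos φ cos δ sin H₀ = 1.5518×-0.41310×0.04188 + 0.91068×0.99912×0.99982 = -0.026847 + 0.909715 = 0.882868.
Q̄ = (S₀/π) × [bracket] = (589/π) × 0.882868 = 165.52 W/m².
— Configuration B (φ=+71.5°):
cos H₀ = −tan(+71.5°) tan(+2.400°) = -0.1253, H₀ = 1.6964 rad.
Bracket: H₀ sin φ sin δ + cos φ cos δ sin H₀ = 1.6964×0.94832×0.04188 + 0.31730×0.99912×0.99212 = 0.067374 + 0.314523 = 0.381897.
Q̄ = (S₀/π) × [bracket] = (589/π) × 0.381897 = 71.600 W/m².
Ratio Q̄_A / Q̄_B = 165.52 / 71.600 = 2.312.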